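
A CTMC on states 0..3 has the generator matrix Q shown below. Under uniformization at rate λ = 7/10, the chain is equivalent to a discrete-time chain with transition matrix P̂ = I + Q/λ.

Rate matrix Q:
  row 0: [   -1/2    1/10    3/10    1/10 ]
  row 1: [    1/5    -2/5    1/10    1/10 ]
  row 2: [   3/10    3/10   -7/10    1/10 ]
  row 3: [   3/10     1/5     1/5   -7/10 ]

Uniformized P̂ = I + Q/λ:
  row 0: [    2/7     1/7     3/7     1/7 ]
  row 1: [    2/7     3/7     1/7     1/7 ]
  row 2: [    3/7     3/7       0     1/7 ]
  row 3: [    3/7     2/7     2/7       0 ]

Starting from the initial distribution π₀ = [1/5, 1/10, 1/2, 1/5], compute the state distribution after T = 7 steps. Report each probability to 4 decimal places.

π = [0.3357, 0.3148, 0.2245, 0.1250]

t=0: π = [0.2000, 0.1000, 0.5000, 0.2000]
t=1: π = [0.3857, 0.3429, 0.1571, 0.1143]
t=2: π = [0.3245, 0.3020, 0.2469, 0.1265]
t=3: π = [0.3391, 0.3178, 0.2184, 0.1248]
t=4: π = [0.3347, 0.3139, 0.2264, 0.1250]
t=5: π = [0.3359, 0.3151, 0.2240, 0.1250]
t=6: π = [0.3356, 0.3147, 0.2247, 0.1250]
t=7: π = [0.3357, 0.3148, 0.2245, 0.1250]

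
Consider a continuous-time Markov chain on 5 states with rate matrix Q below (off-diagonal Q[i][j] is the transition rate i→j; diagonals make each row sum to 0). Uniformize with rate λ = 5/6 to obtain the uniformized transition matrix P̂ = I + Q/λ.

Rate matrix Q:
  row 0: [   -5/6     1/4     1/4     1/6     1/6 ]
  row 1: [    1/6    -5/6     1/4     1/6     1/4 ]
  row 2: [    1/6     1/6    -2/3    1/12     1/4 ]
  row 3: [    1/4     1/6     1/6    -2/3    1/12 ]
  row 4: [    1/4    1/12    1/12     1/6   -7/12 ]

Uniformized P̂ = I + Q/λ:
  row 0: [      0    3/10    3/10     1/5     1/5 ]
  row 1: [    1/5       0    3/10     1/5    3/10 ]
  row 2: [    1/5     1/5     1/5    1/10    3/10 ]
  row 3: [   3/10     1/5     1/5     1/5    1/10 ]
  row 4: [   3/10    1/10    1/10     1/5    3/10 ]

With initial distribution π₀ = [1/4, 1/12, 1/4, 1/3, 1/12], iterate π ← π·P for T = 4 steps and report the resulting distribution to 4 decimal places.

π = [0.2018, 0.1630, 0.2122, 0.1789, 0.2441]

t=0: π = [0.2500, 0.0833, 0.2500, 0.3333, 0.0833]
t=1: π = [0.1917, 0.2000, 0.2250, 0.1750, 0.2083]
t=2: π = [0.2000, 0.1583, 0.2183, 0.1775, 0.2458]
t=3: π = [0.2023, 0.1638, 0.2113, 0.1782, 0.2445]
t=4: π = [0.2018, 0.1630, 0.2122, 0.1789, 0.2441]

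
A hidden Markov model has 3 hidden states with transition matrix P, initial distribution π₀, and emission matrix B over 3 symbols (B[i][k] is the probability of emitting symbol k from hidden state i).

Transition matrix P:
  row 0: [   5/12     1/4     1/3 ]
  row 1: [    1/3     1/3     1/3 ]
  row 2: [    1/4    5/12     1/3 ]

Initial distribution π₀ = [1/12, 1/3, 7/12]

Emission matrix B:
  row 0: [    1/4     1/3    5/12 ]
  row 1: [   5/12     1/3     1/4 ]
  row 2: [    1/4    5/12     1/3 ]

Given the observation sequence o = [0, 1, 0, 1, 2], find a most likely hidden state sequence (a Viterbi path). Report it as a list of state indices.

t=0: δ = [2.083e-02, 1.389e-01, 1.458e-01]  (obs o_0=0)
t=1: δ = [1.543e-02, 2.025e-02, 2.025e-02]  ψ = [1, 2, 2]  (obs o_1=1)
t=2: δ = [1.688e-03, 3.516e-03, 1.688e-03]  ψ = [1, 2, 1]  (obs o_2=0)
t=3: δ = [3.907e-04, 3.907e-04, 4.884e-04]  ψ = [1, 1, 1]  (obs o_3=1)
t=4: δ = [6.783e-05, 5.087e-05, 5.427e-05]  ψ = [0, 2, 2]  (obs o_4=2)
backtrack: best end state = 0; path = [2, 2, 1, 0, 0]

path = [2, 2, 1, 0, 0]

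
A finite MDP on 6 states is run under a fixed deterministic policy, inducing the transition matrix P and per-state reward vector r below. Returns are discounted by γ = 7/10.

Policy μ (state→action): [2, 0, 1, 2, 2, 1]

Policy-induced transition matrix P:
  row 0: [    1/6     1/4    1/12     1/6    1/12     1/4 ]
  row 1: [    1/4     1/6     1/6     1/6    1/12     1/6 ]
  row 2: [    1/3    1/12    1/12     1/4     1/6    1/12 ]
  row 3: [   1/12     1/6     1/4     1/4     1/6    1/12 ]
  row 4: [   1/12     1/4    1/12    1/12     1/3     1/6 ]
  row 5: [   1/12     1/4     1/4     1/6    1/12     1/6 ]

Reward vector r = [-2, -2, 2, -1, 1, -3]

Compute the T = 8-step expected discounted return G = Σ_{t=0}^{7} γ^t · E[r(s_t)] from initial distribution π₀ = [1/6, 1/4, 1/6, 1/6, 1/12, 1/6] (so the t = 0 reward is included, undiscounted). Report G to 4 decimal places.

t=0: π = [0.1667, 0.2500, 0.1667, 0.1667, 0.0833, 0.1667], E[r] = -1.0833, γ^t·E[r] = -1.083333, running G = -1.083333
t=1: π = [0.1806, 0.1875, 0.1597, 0.1875, 0.1319, 0.1528], E[r] = -0.9306, γ^t·E[r] = -0.651389, running G = -1.734722
t=2: π = [0.1696, 0.1921, 0.1557, 0.1846, 0.1453, 0.1528], E[r] = -0.9097, γ^t·E[r] = -0.445764, running G = -2.180486
t=3: π = [0.1684, 0.1927, 0.1556, 0.1829, 0.1480, 0.1524], E[r] = -0.9032, γ^t·E[r] = -0.309802, running G = -2.490288
t=4: π = [0.1684, 0.1928, 0.1553, 0.1825, 0.1485, 0.1525], E[r] = -0.9032, γ^t·E[r] = -0.216858, running G = -2.707146
t=5: π = [0.1683, 0.1928, 0.1552, 0.1824, 0.1486, 0.1525], E[r] = -0.9033, γ^t·E[r] = -0.151817, running G = -2.858963
t=6: π = [0.1683, 0.1929, 0.1552, 0.1824, 0.1486, 0.1526], E[r] = -0.9033, γ^t·E[r] = -0.106273, running G = -2.965237
t=7: π = [0.1683, 0.1929, 0.1552, 0.1824, 0.1486, 0.1526], E[r] = -0.9033, γ^t·E[r] = -0.074392, running G = -3.039629

G = -3.0396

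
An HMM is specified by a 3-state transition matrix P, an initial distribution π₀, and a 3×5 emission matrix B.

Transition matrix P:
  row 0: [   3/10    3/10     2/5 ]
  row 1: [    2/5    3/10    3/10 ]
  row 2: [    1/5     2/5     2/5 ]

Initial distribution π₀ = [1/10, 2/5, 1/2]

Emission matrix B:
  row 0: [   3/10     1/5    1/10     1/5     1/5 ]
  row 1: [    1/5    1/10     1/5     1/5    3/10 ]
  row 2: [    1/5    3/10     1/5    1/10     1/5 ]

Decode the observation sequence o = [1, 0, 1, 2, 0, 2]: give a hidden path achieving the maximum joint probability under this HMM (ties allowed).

t=0: δ = [2.000e-02, 4.000e-02, 1.500e-01]  (obs o_0=1)
t=1: δ = [9.000e-03, 1.200e-02, 1.200e-02]  ψ = [2, 2, 2]  (obs o_1=0)
t=2: δ = [9.600e-04, 4.800e-04, 1.440e-03]  ψ = [1, 2, 2]  (obs o_2=1)
t=3: δ = [2.880e-05, 1.152e-04, 1.152e-04]  ψ = [0, 2, 2]  (obs o_3=2)
t=4: δ = [1.382e-05, 9.216e-06, 9.216e-06]  ψ = [1, 2, 2]  (obs o_4=0)
t=5: δ = [4.147e-07, 8.294e-07, 1.106e-06]  ψ = [0, 0, 0]  (obs o_5=2)
backtrack: best end state = 2; path = [2, 2, 2, 1, 0, 2]

path = [2, 2, 2, 1, 0, 2]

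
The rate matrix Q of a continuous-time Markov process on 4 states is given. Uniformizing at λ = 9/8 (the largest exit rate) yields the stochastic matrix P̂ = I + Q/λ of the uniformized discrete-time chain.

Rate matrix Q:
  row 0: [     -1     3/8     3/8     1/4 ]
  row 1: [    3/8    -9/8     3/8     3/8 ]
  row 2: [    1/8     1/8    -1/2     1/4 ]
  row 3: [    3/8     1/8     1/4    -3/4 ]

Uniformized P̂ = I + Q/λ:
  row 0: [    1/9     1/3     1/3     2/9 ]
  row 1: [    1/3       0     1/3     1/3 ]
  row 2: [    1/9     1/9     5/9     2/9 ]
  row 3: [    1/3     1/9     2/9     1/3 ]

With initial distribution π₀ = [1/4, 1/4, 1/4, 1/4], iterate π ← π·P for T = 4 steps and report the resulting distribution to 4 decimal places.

π = [0.2019, 0.1406, 0.3899, 0.2676]

t=0: π = [0.2500, 0.2500, 0.2500, 0.2500]
t=1: π = [0.2222, 0.1389, 0.3611, 0.2778]
t=2: π = [0.2037, 0.1451, 0.3827, 0.2685]
t=3: π = [0.2030, 0.1403, 0.3885, 0.2682]
t=4: π = [0.2019, 0.1406, 0.3899, 0.2676]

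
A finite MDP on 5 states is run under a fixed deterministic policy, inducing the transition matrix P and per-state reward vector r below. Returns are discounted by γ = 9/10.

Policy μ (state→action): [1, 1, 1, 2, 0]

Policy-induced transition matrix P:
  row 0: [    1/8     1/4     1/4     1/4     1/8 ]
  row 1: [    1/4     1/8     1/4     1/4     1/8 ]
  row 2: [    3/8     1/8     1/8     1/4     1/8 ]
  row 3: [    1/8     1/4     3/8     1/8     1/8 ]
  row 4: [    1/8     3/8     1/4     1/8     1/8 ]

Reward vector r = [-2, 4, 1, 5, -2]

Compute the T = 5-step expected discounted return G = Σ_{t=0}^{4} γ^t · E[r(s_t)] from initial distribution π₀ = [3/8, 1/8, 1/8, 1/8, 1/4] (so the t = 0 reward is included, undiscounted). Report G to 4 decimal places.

G = 4.6584

t=0: π = [0.3750, 0.1250, 0.1250, 0.1250, 0.2500], E[r] = 0.0000, γ^t·E[r] = 0.000000, running G = 0.000000
t=1: π = [0.1719, 0.2500, 0.2500, 0.2031, 0.1250], E[r] = 1.6719, γ^t·E[r] = 1.504688, running G = 1.504688
t=2: π = [0.2188, 0.2031, 0.2441, 0.2090, 0.1250], E[r] = 1.4141, γ^t·E[r] = 1.145391, running G = 2.650078
t=3: π = [0.2114, 0.2097, 0.2456, 0.2083, 0.1250], E[r] = 1.4529, γ^t·E[r] = 1.059150, running G = 3.709228
t=4: π = [0.2126, 0.2087, 0.2453, 0.2083, 0.1250], E[r] = 1.4467, γ^t·E[r] = 0.949151, running G = 4.658379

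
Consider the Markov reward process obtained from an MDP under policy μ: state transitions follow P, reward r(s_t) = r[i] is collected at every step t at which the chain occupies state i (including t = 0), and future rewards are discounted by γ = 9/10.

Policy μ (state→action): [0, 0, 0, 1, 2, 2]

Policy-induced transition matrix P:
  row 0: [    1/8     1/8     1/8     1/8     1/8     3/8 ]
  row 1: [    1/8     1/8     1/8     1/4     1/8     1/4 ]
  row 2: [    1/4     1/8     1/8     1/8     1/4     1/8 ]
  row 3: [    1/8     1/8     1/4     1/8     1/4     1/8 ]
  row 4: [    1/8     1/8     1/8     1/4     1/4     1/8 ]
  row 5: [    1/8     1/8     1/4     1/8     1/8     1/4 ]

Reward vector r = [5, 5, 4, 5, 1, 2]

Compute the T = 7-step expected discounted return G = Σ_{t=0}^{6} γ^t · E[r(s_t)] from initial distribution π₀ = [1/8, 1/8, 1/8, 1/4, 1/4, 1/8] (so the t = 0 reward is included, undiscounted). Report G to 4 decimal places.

t=0: π = [0.1250, 0.1250, 0.1250, 0.2500, 0.2500, 0.1250], E[r] = 3.5000, γ^t·E[r] = 3.500000, running G = 3.500000
t=1: π = [0.1406, 0.1250, 0.1719, 0.1719, 0.2031, 0.1875], E[r] = 3.4531, γ^t·E[r] = 3.107813, running G = 6.607813
t=2: π = [0.1465, 0.1250, 0.1699, 0.1660, 0.1934, 0.1992], E[r] = 3.4590, γ^t·E[r] = 2.801777, running G = 9.409590
t=3: π = [0.1462, 0.1250, 0.1707, 0.1648, 0.1912, 0.2021], E[r] = 3.4583, γ^t·E[r] = 2.521066, running G = 11.930656
t=4: π = [0.1463, 0.1250, 0.1709, 0.1645, 0.1908, 0.2025], E[r] = 3.4585, γ^t·E[r] = 2.269099, running G = 14.199755
t=5: π = [0.1464, 0.1250, 0.1709, 0.1645, 0.1908, 0.2025], E[r] = 3.4585, γ^t·E[r] = 2.042196, running G = 16.241951
t=6: π = [0.1464, 0.1250, 0.1709, 0.1645, 0.1908, 0.2025], E[r] = 3.4585, γ^t·E[r] = 1.837976, running G = 18.079927

G = 18.0799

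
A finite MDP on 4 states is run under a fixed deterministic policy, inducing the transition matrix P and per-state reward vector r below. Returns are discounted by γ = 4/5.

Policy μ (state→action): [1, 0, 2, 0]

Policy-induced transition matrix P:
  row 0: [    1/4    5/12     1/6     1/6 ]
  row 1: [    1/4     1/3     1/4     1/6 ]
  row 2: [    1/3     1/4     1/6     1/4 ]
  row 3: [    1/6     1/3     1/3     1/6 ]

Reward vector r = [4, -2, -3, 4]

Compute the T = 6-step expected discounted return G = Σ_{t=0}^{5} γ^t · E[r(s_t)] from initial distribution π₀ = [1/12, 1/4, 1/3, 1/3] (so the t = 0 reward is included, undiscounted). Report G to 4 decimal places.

G = 1.2830

t=0: π = [0.0833, 0.2500, 0.3333, 0.3333], E[r] = 0.1667, γ^t·E[r] = 0.166667, running G = 0.166667
t=1: π = [0.2500, 0.3125, 0.2431, 0.1944], E[r] = 0.4236, γ^t·E[r] = 0.338889, running G = 0.505556
t=2: π = [0.2541, 0.3339, 0.2251, 0.1869], E[r] = 0.4207, γ^t·E[r] = 0.269259, running G = 0.774815
t=3: π = [0.2532, 0.3357, 0.2256, 0.1854], E[r] = 0.4060, γ^t·E[r] = 0.207877, running G = 0.982691
t=4: π = [0.2534, 0.3356, 0.2255, 0.1855], E[r] = 0.4074, γ^t·E[r] = 0.166864, running G = 1.149556
t=5: π = [0.2533, 0.3357, 0.2255, 0.1855], E[r] = 0.4073, γ^t·E[r] = 0.133453, running G = 1.283009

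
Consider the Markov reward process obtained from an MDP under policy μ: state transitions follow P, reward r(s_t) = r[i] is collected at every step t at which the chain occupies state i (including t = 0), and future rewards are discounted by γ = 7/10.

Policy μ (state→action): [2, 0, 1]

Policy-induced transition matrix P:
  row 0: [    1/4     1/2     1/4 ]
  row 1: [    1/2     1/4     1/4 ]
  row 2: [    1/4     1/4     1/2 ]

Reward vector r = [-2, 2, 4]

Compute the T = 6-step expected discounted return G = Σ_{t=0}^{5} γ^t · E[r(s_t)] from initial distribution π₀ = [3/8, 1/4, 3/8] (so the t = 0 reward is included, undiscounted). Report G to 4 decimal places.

t=0: π = [0.3750, 0.2500, 0.3750], E[r] = 1.2500, γ^t·E[r] = 1.250000, running G = 1.250000
t=1: π = [0.3125, 0.3438, 0.3438], E[r] = 1.4375, γ^t·E[r] = 1.006250, running G = 2.256250
t=2: π = [0.3359, 0.3281, 0.3359], E[r] = 1.3281, γ^t·E[r] = 0.650781, running G = 2.907031
t=3: π = [0.3320, 0.3340, 0.3340], E[r] = 1.3398, γ^t·E[r] = 0.459566, running G = 3.366598
t=4: π = [0.3335, 0.3330, 0.3335], E[r] = 1.3330, γ^t·E[r] = 0.320055, running G = 3.686653
t=5: π = [0.3333, 0.3334, 0.3334], E[r] = 1.3337, γ^t·E[r] = 0.224162, running G = 3.910815

G = 3.9108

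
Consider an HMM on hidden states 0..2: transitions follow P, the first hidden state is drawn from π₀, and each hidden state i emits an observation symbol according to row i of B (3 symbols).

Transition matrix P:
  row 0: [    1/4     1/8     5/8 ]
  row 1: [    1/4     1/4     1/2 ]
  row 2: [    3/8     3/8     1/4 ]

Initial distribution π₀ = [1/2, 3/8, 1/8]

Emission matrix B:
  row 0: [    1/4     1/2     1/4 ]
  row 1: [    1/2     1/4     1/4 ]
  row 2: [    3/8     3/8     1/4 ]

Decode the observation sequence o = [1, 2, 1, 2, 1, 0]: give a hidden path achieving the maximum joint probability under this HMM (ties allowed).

t=0: δ = [2.500e-01, 9.375e-02, 4.688e-02]  (obs o_0=1)
t=1: δ = [1.562e-02, 7.812e-03, 3.906e-02]  ψ = [0, 0, 0]  (obs o_1=2)
t=2: δ = [7.324e-03, 3.662e-03, 3.662e-03]  ψ = [2, 2, 0]  (obs o_2=1)
t=3: δ = [4.578e-04, 3.433e-04, 1.144e-03]  ψ = [0, 2, 0]  (obs o_3=2)
t=4: δ = [2.146e-04, 1.073e-04, 1.073e-04]  ψ = [2, 2, 0]  (obs o_4=1)
t=5: δ = [1.341e-05, 2.012e-05, 5.029e-05]  ψ = [0, 2, 0]  (obs o_5=0)
backtrack: best end state = 2; path = [0, 2, 0, 2, 0, 2]

path = [0, 2, 0, 2, 0, 2]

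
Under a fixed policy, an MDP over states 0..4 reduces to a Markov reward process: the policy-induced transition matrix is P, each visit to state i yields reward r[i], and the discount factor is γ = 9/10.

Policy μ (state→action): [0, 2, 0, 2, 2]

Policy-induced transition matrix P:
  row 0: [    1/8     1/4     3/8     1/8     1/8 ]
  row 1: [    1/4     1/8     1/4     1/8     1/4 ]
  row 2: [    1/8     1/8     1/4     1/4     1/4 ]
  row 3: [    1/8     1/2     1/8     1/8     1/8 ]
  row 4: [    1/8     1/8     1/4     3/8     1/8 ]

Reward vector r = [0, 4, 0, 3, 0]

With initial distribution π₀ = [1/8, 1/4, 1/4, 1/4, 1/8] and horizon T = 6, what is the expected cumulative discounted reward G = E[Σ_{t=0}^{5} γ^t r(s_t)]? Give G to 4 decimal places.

G = 7.2139

t=0: π = [0.1250, 0.2500, 0.2500, 0.2500, 0.1250], E[r] = 1.7500, γ^t·E[r] = 1.750000, running G = 1.750000
t=1: π = [0.1563, 0.2344, 0.2344, 0.1875, 0.1875], E[r] = 1.5000, γ^t·E[r] = 1.350000, running G = 3.100000
t=2: π = [0.1543, 0.2148, 0.2461, 0.2012, 0.1836], E[r] = 1.4629, γ^t·E[r] = 1.184941, running G = 4.284941
t=3: π = [0.1519, 0.2197, 0.2441, 0.2017, 0.1826], E[r] = 1.4839, γ^t·E[r] = 1.081753, running G = 5.366695
t=4: π = [0.1525, 0.2196, 0.2438, 0.2012, 0.1830], E[r] = 1.4819, γ^t·E[r] = 0.972297, running G = 6.338991
t=5: π = [0.1525, 0.2195, 0.2439, 0.2012, 0.1829], E[r] = 1.4816, γ^t·E[r] = 0.874896, running G = 7.213887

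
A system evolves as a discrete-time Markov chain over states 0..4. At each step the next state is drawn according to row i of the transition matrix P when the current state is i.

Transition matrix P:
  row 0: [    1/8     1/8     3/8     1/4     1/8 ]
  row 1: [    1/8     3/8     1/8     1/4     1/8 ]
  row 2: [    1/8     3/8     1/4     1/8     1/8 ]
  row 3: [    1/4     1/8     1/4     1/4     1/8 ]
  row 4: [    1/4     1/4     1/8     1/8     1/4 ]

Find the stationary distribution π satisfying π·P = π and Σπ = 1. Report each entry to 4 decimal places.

Balance equations π_j = Σ_i π_i·P[i][j]:
  π_0 = 1/8·π_0 + 1/8·π_1 + 1/8·π_2 + 1/4·π_3 + 1/4·π_4
  π_1 = 1/8·π_0 + 3/8·π_1 + 3/8·π_2 + 1/8·π_3 + 1/4·π_4
  π_2 = 3/8·π_0 + 1/8·π_1 + 1/4·π_2 + 1/4·π_3 + 1/8·π_4
  π_3 = 1/4·π_0 + 1/4·π_1 + 1/8·π_2 + 1/4·π_3 + 1/8·π_4
  normalize: π_0 + π_1 + π_2 + π_3 + π_4 = 1
Solving the linear system gives exactly π = [270/1603, 423/1603, 353/1603, 328/1603, 1/7].

π = [0.1684, 0.2639, 0.2202, 0.2046, 0.1429]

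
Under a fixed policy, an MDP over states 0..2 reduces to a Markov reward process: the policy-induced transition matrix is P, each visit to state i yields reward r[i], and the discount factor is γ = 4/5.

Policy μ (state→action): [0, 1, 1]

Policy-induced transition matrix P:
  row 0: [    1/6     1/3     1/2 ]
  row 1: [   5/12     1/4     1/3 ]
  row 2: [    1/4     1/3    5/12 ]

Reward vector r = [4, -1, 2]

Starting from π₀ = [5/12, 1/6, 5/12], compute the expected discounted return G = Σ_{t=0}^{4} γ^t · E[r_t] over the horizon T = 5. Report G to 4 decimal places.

G = 6.1133

t=0: π = [0.4167, 0.1667, 0.4167], E[r] = 2.3333, γ^t·E[r] = 2.333333, running G = 2.333333
t=1: π = [0.2431, 0.3194, 0.4375], E[r] = 1.5278, γ^t·E[r] = 1.222222, running G = 3.555556
t=2: π = [0.2830, 0.3067, 0.4103], E[r] = 1.6458, γ^t·E[r] = 1.053333, running G = 4.608889
t=3: π = [0.2775, 0.3078, 0.4147], E[r] = 1.6318, γ^t·E[r] = 0.835457, running G = 5.444346
t=4: π = [0.2782, 0.3077, 0.4141], E[r] = 1.6333, γ^t·E[r] = 0.668991, running G = 6.113337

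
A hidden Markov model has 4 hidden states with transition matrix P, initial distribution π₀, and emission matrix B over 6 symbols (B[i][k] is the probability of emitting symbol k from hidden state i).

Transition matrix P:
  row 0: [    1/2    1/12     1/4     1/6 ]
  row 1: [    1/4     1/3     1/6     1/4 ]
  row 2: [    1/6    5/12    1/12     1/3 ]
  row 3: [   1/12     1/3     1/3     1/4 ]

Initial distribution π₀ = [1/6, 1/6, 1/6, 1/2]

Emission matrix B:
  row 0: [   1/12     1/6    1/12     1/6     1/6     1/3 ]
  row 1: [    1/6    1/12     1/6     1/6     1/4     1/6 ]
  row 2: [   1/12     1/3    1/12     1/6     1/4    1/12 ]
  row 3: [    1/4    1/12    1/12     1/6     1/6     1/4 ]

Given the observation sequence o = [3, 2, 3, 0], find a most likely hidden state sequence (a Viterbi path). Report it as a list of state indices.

t=0: δ = [2.778e-02, 2.778e-02, 2.778e-02, 8.333e-02]  (obs o_0=3)
t=1: δ = [1.157e-03, 4.630e-03, 2.315e-03, 1.736e-03]  ψ = [0, 3, 3, 3]  (obs o_1=2)
t=2: δ = [1.929e-04, 2.572e-04, 1.286e-04, 1.929e-04]  ψ = [1, 1, 1, 1]  (obs o_2=3)
t=3: δ = [8.038e-06, 1.429e-05, 5.358e-06, 1.608e-05]  ψ = [0, 1, 3, 1]  (obs o_3=0)
backtrack: best end state = 3; path = [3, 1, 1, 3]

path = [3, 1, 1, 3]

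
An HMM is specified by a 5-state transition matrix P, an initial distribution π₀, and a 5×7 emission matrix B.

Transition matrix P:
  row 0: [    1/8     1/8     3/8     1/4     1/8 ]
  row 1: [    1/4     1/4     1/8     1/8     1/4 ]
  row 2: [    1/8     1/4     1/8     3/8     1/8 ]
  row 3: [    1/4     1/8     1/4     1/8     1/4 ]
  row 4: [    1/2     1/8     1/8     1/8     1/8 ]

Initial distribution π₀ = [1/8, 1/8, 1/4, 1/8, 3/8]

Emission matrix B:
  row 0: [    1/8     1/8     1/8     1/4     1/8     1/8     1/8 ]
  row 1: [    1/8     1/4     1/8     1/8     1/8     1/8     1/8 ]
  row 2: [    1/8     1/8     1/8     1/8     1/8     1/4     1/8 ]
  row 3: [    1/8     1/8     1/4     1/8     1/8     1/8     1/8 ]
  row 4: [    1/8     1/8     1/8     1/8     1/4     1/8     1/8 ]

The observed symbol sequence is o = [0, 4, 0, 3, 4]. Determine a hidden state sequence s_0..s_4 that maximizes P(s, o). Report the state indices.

t=0: δ = [1.562e-02, 1.562e-02, 3.125e-02, 1.562e-02, 4.688e-02]  (obs o_0=0)
t=1: δ = [2.930e-03, 9.766e-04, 7.324e-04, 1.465e-03, 1.465e-03]  ψ = [4, 2, 0, 2, 4]  (obs o_1=4)
t=2: δ = [9.155e-05, 4.578e-05, 1.373e-04, 9.155e-05, 4.578e-05]  ψ = [4, 0, 0, 0, 0]  (obs o_2=0)
t=3: δ = [5.722e-06, 4.292e-06, 4.292e-06, 6.437e-06, 2.861e-06]  ψ = [3, 2, 0, 2, 3]  (obs o_3=3)
t=4: δ = [2.012e-07, 1.341e-07, 2.682e-07, 2.012e-07, 4.023e-07]  ψ = [3, 1, 0, 2, 3]  (obs o_4=4)
backtrack: best end state = 4; path = [4, 0, 2, 3, 4]

path = [4, 0, 2, 3, 4]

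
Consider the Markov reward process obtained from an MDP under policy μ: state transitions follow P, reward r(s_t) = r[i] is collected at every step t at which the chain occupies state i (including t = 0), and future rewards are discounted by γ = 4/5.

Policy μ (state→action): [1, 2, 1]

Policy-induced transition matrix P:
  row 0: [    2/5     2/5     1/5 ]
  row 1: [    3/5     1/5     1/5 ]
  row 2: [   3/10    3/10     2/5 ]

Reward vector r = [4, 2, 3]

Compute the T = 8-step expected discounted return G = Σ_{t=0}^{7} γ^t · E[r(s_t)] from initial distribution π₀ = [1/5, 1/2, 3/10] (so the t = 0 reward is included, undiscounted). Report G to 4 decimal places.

G = 12.6290

t=0: π = [0.2000, 0.5000, 0.3000], E[r] = 2.7000, γ^t·E[r] = 2.700000, running G = 2.700000
t=1: π = [0.4700, 0.2700, 0.2600], E[r] = 3.2000, γ^t·E[r] = 2.560000, running G = 5.260000
t=2: π = [0.4280, 0.3200, 0.2520], E[r] = 3.1080, γ^t·E[r] = 1.989120, running G = 7.249120
t=3: π = [0.4388, 0.3108, 0.2504], E[r] = 3.1280, γ^t·E[r] = 1.601536, running G = 8.850656
t=4: π = [0.4371, 0.3128, 0.2501], E[r] = 3.1243, γ^t·E[r] = 1.279721, running G = 10.130377
t=5: π = [0.4376, 0.3124, 0.2500], E[r] = 3.1251, γ^t·E[r] = 1.024039, running G = 11.154417
t=6: π = [0.4375, 0.3125, 0.2500], E[r] = 3.1250, γ^t·E[r] = 0.819193, running G = 11.973610
t=7: π = [0.4375, 0.3125, 0.2500], E[r] = 3.1250, γ^t·E[r] = 0.655361, running G = 12.628971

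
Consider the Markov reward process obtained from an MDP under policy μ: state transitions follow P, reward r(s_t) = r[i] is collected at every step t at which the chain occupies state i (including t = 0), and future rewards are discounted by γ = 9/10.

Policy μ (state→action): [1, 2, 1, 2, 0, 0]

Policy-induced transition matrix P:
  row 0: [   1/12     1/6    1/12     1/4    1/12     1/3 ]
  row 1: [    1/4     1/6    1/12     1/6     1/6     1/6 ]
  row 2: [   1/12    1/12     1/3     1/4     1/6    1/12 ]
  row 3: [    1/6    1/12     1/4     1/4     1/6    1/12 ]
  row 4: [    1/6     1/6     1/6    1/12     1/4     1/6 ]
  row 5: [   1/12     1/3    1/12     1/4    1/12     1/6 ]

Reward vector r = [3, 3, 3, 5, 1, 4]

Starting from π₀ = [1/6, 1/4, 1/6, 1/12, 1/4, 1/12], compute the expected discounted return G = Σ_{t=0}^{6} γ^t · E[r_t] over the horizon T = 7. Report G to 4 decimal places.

G = 16.4956

t=0: π = [0.1667, 0.2500, 0.1667, 0.0833, 0.2500, 0.0833], E[r] = 2.7500, γ^t·E[r] = 2.750000, running G = 2.750000
t=1: π = [0.1528, 0.1597, 0.1597, 0.1875, 0.1667, 0.1736], E[r] = 3.2153, γ^t·E[r] = 2.893750, running G = 5.643750
t=2: π = [0.1395, 0.1667, 0.1684, 0.2089, 0.1534, 0.1632], E[r] = 3.2743, γ^t·E[r] = 2.652188, running G = 8.295938
t=3: π = [0.1413, 0.1624, 0.1730, 0.2106, 0.1542, 0.1585], E[r] = 3.2711, γ^t·E[r] = 2.384648, running G = 10.680586
t=4: π = [0.1408, 0.1611, 0.1745, 0.2108, 0.1545, 0.1583], E[r] = 3.2707, γ^t·E[r] = 2.145904, running G = 12.826490
t=5: π = [0.1406, 0.1609, 0.1750, 0.2108, 0.1546, 0.1580], E[r] = 3.2704, γ^t·E[r] = 1.931146, running G = 14.757636
t=6: π = [0.1406, 0.1609, 0.1751, 0.2108, 0.1547, 0.1580], E[r] = 3.2703, γ^t·E[r] = 1.737952, running G = 16.495588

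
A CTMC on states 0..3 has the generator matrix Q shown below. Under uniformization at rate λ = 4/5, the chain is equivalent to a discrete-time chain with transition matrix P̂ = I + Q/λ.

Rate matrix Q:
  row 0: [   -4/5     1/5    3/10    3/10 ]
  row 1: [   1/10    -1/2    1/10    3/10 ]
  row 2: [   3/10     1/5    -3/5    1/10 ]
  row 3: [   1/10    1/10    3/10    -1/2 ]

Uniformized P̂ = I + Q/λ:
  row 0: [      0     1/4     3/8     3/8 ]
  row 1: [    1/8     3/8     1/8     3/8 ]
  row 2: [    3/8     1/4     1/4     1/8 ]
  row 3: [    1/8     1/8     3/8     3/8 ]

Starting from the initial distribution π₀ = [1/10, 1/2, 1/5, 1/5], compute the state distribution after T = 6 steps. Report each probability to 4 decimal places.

t=0: π = [0.1000, 0.5000, 0.2000, 0.2000]
t=1: π = [0.1625, 0.2875, 0.2250, 0.3250]
t=2: π = [0.1609, 0.2453, 0.2750, 0.3188]
t=3: π = [0.1736, 0.2408, 0.2793, 0.3063]
t=4: π = [0.1731, 0.2418, 0.2799, 0.3052]
t=5: π = [0.1733, 0.2421, 0.2796, 0.3050]
t=6: π = [0.1732, 0.2421, 0.2795, 0.3051]

π = [0.1732, 0.2421, 0.2795, 0.3051]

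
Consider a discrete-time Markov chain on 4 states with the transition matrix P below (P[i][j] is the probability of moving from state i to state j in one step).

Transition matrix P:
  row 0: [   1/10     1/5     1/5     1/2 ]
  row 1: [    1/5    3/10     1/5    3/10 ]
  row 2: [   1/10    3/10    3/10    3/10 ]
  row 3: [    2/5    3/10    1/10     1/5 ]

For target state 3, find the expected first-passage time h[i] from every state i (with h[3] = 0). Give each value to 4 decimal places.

First-step conditioning: h[3] = 0; for i ≠ 3, h[i] = 1 + Σ_k P[i][k]·h[k].
  h[0] = 1 + 1/10·h[0] + 1/5·h[1] + 1/5·h[2]
  h[1] = 1 + 1/5·h[0] + 3/10·h[1] + 1/5·h[2]
  h[2] = 1 + 1/10·h[0] + 3/10·h[1] + 3/10·h[2]
Solving the 3×3 linear system over states ≠ 3 gives exactly h = [810/329, 990/329, 1010/329, 0] (h[3] = 0 is the target).

h = [2.4620, 3.0091, 3.0699, 0.0000]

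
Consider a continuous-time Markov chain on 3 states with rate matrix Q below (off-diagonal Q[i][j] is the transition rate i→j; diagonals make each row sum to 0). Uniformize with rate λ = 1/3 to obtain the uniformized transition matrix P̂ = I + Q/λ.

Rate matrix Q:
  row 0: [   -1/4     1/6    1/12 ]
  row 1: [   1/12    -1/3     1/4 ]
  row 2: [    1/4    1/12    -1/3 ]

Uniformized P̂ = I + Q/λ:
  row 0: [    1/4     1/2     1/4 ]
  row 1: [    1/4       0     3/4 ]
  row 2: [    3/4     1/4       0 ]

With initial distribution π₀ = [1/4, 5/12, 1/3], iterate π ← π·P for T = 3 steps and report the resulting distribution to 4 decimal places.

t=0: π = [0.2500, 0.4167, 0.3333]
t=1: π = [0.4167, 0.2083, 0.3750]
t=2: π = [0.4375, 0.3021, 0.2604]
t=3: π = [0.3802, 0.2839, 0.3359]

π = [0.3802, 0.2839, 0.3359]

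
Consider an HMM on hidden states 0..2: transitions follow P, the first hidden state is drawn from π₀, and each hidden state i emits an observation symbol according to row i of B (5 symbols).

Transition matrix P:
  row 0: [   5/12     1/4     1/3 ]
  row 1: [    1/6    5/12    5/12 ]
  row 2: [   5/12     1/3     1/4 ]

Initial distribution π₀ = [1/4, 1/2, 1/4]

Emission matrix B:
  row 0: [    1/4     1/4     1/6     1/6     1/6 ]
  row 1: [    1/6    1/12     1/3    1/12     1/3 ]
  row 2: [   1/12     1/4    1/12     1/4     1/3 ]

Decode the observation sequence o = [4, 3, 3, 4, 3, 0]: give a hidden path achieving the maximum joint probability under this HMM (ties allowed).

path = [1, 2, 2, 1, 2, 0]

t=0: δ = [4.167e-02, 1.667e-01, 8.333e-02]  (obs o_0=4)
t=1: δ = [5.787e-03, 5.787e-03, 1.736e-02]  ψ = [2, 1, 1]  (obs o_1=3)
t=2: δ = [1.206e-03, 4.823e-04, 1.085e-03]  ψ = [2, 2, 2]  (obs o_2=3)
t=3: δ = [8.372e-05, 1.206e-04, 1.340e-04]  ψ = [0, 2, 0]  (obs o_3=4)
t=4: δ = [9.303e-06, 4.186e-06, 1.256e-05]  ψ = [2, 1, 1]  (obs o_4=3)
t=5: δ = [1.308e-06, 6.977e-07, 2.616e-07]  ψ = [2, 2, 2]  (obs o_5=0)
backtrack: best end state = 0; path = [1, 2, 2, 1, 2, 0]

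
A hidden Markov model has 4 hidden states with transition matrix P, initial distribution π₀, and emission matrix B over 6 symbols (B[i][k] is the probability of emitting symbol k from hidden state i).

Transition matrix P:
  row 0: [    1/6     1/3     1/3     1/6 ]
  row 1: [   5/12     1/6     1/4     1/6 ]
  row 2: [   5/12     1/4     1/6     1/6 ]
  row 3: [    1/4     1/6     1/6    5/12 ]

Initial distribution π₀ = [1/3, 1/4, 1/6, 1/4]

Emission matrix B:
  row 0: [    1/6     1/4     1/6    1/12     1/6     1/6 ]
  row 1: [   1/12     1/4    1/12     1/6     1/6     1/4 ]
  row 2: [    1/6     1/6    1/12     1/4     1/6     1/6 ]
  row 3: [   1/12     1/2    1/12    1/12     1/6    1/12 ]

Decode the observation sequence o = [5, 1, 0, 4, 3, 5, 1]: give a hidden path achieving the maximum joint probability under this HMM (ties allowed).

t=0: δ = [5.556e-02, 6.250e-02, 2.778e-02, 2.083e-02]  (obs o_0=5)
t=1: δ = [6.510e-03, 4.630e-03, 3.086e-03, 5.208e-03]  ψ = [1, 0, 0, 1]  (obs o_1=1)
t=2: δ = [3.215e-04, 1.808e-04, 3.617e-04, 1.808e-04]  ψ = [1, 0, 0, 3]  (obs o_2=0)
t=3: δ = [2.512e-05, 1.786e-05, 1.786e-05, 1.256e-05]  ψ = [2, 0, 0, 3]  (obs o_3=4)
t=4: δ = [6.202e-07, 1.395e-06, 2.093e-06, 4.361e-07]  ψ = [1, 0, 0, 3]  (obs o_4=3)
t=5: δ = [1.454e-07, 1.308e-07, 5.814e-08, 2.907e-08]  ψ = [2, 2, 1, 2]  (obs o_5=5)
t=6: δ = [1.363e-08, 1.211e-08, 8.075e-09, 1.211e-08]  ψ = [1, 0, 0, 0]  (obs o_6=1)
backtrack: best end state = 0; path = [1, 0, 2, 0, 2, 1, 0]

path = [1, 0, 2, 0, 2, 1, 0]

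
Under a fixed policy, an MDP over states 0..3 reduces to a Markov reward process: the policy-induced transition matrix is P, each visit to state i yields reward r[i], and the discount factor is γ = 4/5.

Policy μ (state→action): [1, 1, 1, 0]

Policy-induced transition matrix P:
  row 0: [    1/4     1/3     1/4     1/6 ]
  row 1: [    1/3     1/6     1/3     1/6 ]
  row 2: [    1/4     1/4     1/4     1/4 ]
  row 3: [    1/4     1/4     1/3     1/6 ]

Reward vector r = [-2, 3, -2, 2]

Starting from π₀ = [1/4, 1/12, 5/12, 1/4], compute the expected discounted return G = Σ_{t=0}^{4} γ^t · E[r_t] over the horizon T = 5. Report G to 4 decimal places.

G = -0.4596

t=0: π = [0.2500, 0.0833, 0.4167, 0.2500], E[r] = -0.5833, γ^t·E[r] = -0.583333, running G = -0.583333
t=1: π = [0.2569, 0.2639, 0.2778, 0.2014], E[r] = 0.1250, γ^t·E[r] = 0.100000, running G = -0.483333
t=2: π = [0.2720, 0.2494, 0.2888, 0.1898], E[r] = 0.0064, γ^t·E[r] = 0.004074, running G = -0.479259
t=3: π = [0.2708, 0.2519, 0.2866, 0.1907], E[r] = 0.0223, γ^t·E[r] = 0.011432, running G = -0.467827
t=4: π = [0.2710, 0.2516, 0.2869, 0.1906], E[r] = 0.0201, γ^t·E[r] = 0.008224, running G = -0.459603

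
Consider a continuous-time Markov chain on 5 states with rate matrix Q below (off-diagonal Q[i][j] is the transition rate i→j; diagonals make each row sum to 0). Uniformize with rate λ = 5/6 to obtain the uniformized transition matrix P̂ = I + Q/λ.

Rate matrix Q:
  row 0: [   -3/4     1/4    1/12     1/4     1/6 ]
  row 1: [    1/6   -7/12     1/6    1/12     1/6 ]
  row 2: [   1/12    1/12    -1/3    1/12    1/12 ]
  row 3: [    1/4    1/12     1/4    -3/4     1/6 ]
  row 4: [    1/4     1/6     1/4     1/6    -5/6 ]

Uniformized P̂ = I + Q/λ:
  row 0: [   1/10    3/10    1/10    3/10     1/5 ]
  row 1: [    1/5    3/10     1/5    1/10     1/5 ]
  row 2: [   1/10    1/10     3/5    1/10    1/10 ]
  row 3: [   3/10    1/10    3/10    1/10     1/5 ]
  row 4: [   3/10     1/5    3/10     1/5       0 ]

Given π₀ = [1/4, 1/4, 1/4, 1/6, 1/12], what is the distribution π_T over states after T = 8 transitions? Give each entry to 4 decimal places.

π = [0.1759, 0.1862, 0.3517, 0.1489, 0.1374]

t=0: π = [0.2500, 0.2500, 0.2500, 0.1667, 0.0833]
t=1: π = [0.1750, 0.2083, 0.3000, 0.1583, 0.1583]
t=2: π = [0.1842, 0.1925, 0.3342, 0.1508, 0.1383]
t=3: π = [0.1771, 0.1892, 0.3442, 0.1507, 0.1389]
t=4: π = [0.1768, 0.1871, 0.3489, 0.1493, 0.1378]
t=5: π = [0.1761, 0.1866, 0.3506, 0.1491, 0.1375]
t=6: π = [0.1760, 0.1863, 0.3513, 0.1490, 0.1374]
t=7: π = [0.1759, 0.1862, 0.3516, 0.1489, 0.1374]
t=8: π = [0.1759, 0.1862, 0.3517, 0.1489, 0.1374]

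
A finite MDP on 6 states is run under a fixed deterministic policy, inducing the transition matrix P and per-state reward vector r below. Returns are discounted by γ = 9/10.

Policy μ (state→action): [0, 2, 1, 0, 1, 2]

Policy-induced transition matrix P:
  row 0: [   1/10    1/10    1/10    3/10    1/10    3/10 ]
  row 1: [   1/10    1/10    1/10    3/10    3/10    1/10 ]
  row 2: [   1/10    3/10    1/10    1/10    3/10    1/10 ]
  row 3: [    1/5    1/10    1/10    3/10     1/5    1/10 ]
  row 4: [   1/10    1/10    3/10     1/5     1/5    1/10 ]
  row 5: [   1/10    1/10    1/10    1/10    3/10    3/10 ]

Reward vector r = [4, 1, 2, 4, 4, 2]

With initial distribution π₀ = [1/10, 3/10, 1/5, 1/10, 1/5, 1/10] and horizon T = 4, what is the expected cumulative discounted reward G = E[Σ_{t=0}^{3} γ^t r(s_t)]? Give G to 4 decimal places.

G = 9.8544

t=0: π = [0.1000, 0.3000, 0.2000, 0.1000, 0.2000, 0.1000], E[r] = 2.5000, γ^t·E[r] = 2.500000, running G = 2.500000
t=1: π = [0.1100, 0.1400, 0.1400, 0.2200, 0.2500, 0.1400], E[r] = 3.0200, γ^t·E[r] = 2.718000, running G = 5.218000
t=2: π = [0.1220, 0.1280, 0.1500, 0.2190, 0.2310, 0.1500], E[r] = 3.0160, γ^t·E[r] = 2.442960, running G = 7.660960
t=3: π = [0.1219, 0.1300, 0.1462, 0.2169, 0.2306, 0.1544], E[r] = 3.0088, γ^t·E[r] = 2.193415, running G = 9.854375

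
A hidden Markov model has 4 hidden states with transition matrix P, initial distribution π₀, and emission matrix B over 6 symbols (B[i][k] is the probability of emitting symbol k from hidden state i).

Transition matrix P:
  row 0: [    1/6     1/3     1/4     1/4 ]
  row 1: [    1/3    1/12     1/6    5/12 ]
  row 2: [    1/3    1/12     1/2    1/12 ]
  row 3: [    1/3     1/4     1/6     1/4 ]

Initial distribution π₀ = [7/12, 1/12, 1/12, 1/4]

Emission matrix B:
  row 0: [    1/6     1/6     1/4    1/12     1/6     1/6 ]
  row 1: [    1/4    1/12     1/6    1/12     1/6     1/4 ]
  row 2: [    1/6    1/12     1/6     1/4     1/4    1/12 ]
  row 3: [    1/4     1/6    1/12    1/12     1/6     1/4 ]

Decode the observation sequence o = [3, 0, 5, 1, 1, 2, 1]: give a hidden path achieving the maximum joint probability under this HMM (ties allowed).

path = [0, 1, 3, 3, 0, 1, 3]

t=0: δ = [4.861e-02, 6.944e-03, 2.083e-02, 2.083e-02]  (obs o_0=3)
t=1: δ = [1.350e-03, 4.051e-03, 2.025e-03, 3.038e-03]  ψ = [0, 0, 0, 0]  (obs o_1=0)
t=2: δ = [2.251e-04, 1.899e-04, 8.439e-05, 4.220e-04]  ψ = [1, 3, 2, 1]  (obs o_2=5)
t=3: δ = [2.344e-05, 8.791e-06, 5.861e-06, 1.758e-05]  ψ = [3, 3, 3, 3]  (obs o_3=1)
t=4: δ = [9.768e-07, 6.512e-07, 4.884e-07, 9.768e-07]  ψ = [3, 0, 0, 0]  (obs o_4=1)
t=5: δ = [8.140e-08, 5.427e-08, 4.070e-08, 2.261e-08]  ψ = [3, 0, 0, 1]  (obs o_5=2)
t=6: δ = [3.015e-09, 2.261e-09, 1.696e-09, 3.768e-09]  ψ = [1, 0, 0, 1]  (obs o_6=1)
backtrack: best end state = 3; path = [0, 1, 3, 3, 0, 1, 3]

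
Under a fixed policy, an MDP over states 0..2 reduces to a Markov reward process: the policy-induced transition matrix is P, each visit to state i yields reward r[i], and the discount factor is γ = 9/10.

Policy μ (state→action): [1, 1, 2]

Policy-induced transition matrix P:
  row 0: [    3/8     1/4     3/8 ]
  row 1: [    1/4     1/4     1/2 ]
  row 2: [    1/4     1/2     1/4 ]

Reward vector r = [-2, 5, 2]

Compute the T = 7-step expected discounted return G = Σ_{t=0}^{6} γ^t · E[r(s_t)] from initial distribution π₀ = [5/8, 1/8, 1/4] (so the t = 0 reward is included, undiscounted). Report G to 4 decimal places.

t=0: π = [0.6250, 0.1250, 0.2500], E[r] = -0.1250, γ^t·E[r] = -0.125000, running G = -0.125000
t=1: π = [0.3281, 0.3125, 0.3594], E[r] = 1.6250, γ^t·E[r] = 1.462500, running G = 1.337500
t=2: π = [0.2910, 0.3398, 0.3691], E[r] = 1.8555, γ^t·E[r] = 1.502930, running G = 2.840430
t=3: π = [0.2864, 0.3423, 0.3713], E[r] = 1.8813, γ^t·E[r] = 1.371502, running G = 4.211932
t=4: π = [0.2858, 0.3428, 0.3714], E[r] = 1.8853, γ^t·E[r] = 1.236955, running G = 5.448887
t=5: π = [0.2857, 0.3428, 0.3714], E[r] = 1.8856, γ^t·E[r] = 1.113444, running G = 6.562332
t=6: π = [0.2857, 0.3429, 0.3714], E[r] = 1.8857, γ^t·E[r] = 1.002145, running G = 7.564477

G = 7.5645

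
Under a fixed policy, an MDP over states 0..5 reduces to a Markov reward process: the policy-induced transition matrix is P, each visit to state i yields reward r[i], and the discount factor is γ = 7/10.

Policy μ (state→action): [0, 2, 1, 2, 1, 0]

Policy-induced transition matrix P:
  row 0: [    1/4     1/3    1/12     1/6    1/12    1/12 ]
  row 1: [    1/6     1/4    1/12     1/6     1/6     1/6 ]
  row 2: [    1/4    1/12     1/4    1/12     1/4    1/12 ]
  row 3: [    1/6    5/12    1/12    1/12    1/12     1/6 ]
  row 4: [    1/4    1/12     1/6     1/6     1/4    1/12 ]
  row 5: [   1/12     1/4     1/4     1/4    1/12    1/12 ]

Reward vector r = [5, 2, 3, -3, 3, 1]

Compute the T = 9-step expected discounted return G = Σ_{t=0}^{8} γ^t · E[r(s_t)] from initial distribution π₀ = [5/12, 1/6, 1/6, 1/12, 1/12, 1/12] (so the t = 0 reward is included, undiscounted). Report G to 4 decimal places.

G = 7.4378

t=0: π = [0.4167, 0.1667, 0.1667, 0.0833, 0.0833, 0.0833], E[r] = 3.0000, γ^t·E[r] = 3.000000, running G = 3.000000
t=1: π = [0.2153, 0.2569, 0.1319, 0.1528, 0.1389, 0.1042], E[r] = 2.0486, γ^t·E[r] = 1.434028, running G = 4.434028
t=2: π = [0.1985, 0.2483, 0.1343, 0.1516, 0.1499, 0.1175], E[r] = 2.0041, γ^t·E[r] = 0.981985, running G = 5.416013
t=3: π = [0.1971, 0.2445, 0.1378, 0.1526, 0.1514, 0.1167], E[r] = 2.0006, γ^t·E[r] = 0.686215, running G = 6.102228
t=4: π = [0.1975, 0.2437, 0.1384, 0.1522, 0.1519, 0.1164], E[r] = 2.0053, γ^t·E[r] = 0.481471, running G = 6.583699
t=5: π = [0.1976, 0.2434, 0.1385, 0.1522, 0.1520, 0.1163], E[r] = 2.0062, γ^t·E[r] = 0.337180, running G = 6.920878
t=6: π = [0.1976, 0.2434, 0.1385, 0.1521, 0.1520, 0.1163], E[r] = 2.0064, γ^t·E[r] = 0.236054, running G = 7.156932
t=7: π = [0.1977, 0.2434, 0.1385, 0.1521, 0.1520, 0.1163], E[r] = 2.0065, γ^t·E[r] = 0.165240, running G = 7.322172
t=8: π = [0.1977, 0.2434, 0.1385, 0.1521, 0.1520, 0.1163], E[r] = 2.0065, γ^t·E[r] = 0.115668, running G = 7.437841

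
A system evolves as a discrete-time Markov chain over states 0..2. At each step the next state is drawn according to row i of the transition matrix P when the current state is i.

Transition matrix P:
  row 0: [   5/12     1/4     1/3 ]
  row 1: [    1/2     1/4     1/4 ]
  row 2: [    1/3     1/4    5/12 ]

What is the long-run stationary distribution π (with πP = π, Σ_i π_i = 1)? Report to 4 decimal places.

π = [0.4091, 0.2500, 0.3409]

Balance equations π_j = Σ_i π_i·P[i][j]:
  π_0 = 5/12·π_0 + 1/2·π_1 + 1/3·π_2
  π_1 = 1/4·π_0 + 1/4·π_1 + 1/4·π_2
  normalize: π_0 + π_1 + π_2 = 1
Solving the linear system gives exactly π = [9/22, 1/4, 15/44].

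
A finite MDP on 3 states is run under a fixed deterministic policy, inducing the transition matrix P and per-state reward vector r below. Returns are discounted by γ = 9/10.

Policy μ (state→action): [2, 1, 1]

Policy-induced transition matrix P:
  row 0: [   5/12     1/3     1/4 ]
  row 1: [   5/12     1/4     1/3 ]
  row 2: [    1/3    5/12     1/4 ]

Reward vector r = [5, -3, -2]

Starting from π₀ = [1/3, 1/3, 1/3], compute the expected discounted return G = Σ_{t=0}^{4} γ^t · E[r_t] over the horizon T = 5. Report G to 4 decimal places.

G = 1.2846

t=0: π = [0.3333, 0.3333, 0.3333], E[r] = 0.0000, γ^t·E[r] = 0.000000, running G = 0.000000
t=1: π = [0.3889, 0.3333, 0.2778], E[r] = 0.3889, γ^t·E[r] = 0.350000, running G = 0.350000
t=2: π = [0.3935, 0.3287, 0.2778], E[r] = 0.4259, γ^t·E[r] = 0.345000, running G = 0.695000
t=3: π = [0.3935, 0.3291, 0.2774], E[r] = 0.4255, γ^t·E[r] = 0.310219, running G = 1.005219
t=4: π = [0.3936, 0.3290, 0.2774], E[r] = 0.4258, γ^t·E[r] = 0.279387, running G = 1.284605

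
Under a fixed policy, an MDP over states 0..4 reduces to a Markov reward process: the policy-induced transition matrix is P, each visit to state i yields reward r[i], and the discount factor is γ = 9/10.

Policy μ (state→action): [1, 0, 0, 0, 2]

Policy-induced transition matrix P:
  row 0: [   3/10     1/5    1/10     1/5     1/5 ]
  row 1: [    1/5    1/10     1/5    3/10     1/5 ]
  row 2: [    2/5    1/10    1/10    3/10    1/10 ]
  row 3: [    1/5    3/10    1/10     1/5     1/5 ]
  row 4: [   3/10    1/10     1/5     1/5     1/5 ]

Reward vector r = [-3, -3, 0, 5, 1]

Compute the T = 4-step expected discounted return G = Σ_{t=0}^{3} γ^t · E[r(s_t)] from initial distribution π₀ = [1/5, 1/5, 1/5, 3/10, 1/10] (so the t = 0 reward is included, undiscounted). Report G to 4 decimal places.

t=0: π = [0.2000, 0.2000, 0.2000, 0.3000, 0.1000], E[r] = 0.4000, γ^t·E[r] = 0.400000, running G = 0.400000
t=1: π = [0.2700, 0.1800, 0.1300, 0.2400, 0.1800], E[r] = 0.0300, γ^t·E[r] = 0.027000, running G = 0.427000
t=2: π = [0.2710, 0.1750, 0.1360, 0.2310, 0.1870], E[r] = 0.0040, γ^t·E[r] = 0.003240, running G = 0.430240
t=3: π = [0.2730, 0.1733, 0.1362, 0.2311, 0.1864], E[r] = 0.0030, γ^t·E[r] = 0.002187, running G = 0.432427

G = 0.4324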